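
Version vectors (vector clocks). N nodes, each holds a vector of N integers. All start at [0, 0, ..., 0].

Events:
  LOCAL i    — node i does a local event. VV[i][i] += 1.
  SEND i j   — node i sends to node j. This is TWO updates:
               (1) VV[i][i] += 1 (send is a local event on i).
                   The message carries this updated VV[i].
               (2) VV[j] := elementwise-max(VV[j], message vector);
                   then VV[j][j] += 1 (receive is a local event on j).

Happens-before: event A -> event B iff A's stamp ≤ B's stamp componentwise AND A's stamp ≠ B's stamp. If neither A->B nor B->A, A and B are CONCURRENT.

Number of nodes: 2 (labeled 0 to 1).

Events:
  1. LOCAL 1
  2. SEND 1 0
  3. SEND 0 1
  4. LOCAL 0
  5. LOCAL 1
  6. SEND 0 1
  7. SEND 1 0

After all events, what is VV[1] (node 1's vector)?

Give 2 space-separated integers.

Initial: VV[0]=[0, 0]
Initial: VV[1]=[0, 0]
Event 1: LOCAL 1: VV[1][1]++ -> VV[1]=[0, 1]
Event 2: SEND 1->0: VV[1][1]++ -> VV[1]=[0, 2], msg_vec=[0, 2]; VV[0]=max(VV[0],msg_vec) then VV[0][0]++ -> VV[0]=[1, 2]
Event 3: SEND 0->1: VV[0][0]++ -> VV[0]=[2, 2], msg_vec=[2, 2]; VV[1]=max(VV[1],msg_vec) then VV[1][1]++ -> VV[1]=[2, 3]
Event 4: LOCAL 0: VV[0][0]++ -> VV[0]=[3, 2]
Event 5: LOCAL 1: VV[1][1]++ -> VV[1]=[2, 4]
Event 6: SEND 0->1: VV[0][0]++ -> VV[0]=[4, 2], msg_vec=[4, 2]; VV[1]=max(VV[1],msg_vec) then VV[1][1]++ -> VV[1]=[4, 5]
Event 7: SEND 1->0: VV[1][1]++ -> VV[1]=[4, 6], msg_vec=[4, 6]; VV[0]=max(VV[0],msg_vec) then VV[0][0]++ -> VV[0]=[5, 6]
Final vectors: VV[0]=[5, 6]; VV[1]=[4, 6]

Answer: 4 6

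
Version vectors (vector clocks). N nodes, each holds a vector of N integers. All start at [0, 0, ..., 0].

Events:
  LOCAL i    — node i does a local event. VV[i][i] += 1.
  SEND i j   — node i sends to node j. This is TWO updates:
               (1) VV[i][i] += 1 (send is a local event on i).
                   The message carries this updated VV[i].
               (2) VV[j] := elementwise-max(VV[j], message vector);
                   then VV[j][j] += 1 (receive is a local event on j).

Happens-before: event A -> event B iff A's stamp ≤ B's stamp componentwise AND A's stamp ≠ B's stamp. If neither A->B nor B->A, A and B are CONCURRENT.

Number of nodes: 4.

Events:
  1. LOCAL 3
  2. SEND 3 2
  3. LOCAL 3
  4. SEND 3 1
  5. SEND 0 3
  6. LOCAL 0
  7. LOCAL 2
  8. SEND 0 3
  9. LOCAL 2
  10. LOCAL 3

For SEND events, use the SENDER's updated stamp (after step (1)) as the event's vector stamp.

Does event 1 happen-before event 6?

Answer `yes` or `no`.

Answer: no

Derivation:
Initial: VV[0]=[0, 0, 0, 0]
Initial: VV[1]=[0, 0, 0, 0]
Initial: VV[2]=[0, 0, 0, 0]
Initial: VV[3]=[0, 0, 0, 0]
Event 1: LOCAL 3: VV[3][3]++ -> VV[3]=[0, 0, 0, 1]
Event 2: SEND 3->2: VV[3][3]++ -> VV[3]=[0, 0, 0, 2], msg_vec=[0, 0, 0, 2]; VV[2]=max(VV[2],msg_vec) then VV[2][2]++ -> VV[2]=[0, 0, 1, 2]
Event 3: LOCAL 3: VV[3][3]++ -> VV[3]=[0, 0, 0, 3]
Event 4: SEND 3->1: VV[3][3]++ -> VV[3]=[0, 0, 0, 4], msg_vec=[0, 0, 0, 4]; VV[1]=max(VV[1],msg_vec) then VV[1][1]++ -> VV[1]=[0, 1, 0, 4]
Event 5: SEND 0->3: VV[0][0]++ -> VV[0]=[1, 0, 0, 0], msg_vec=[1, 0, 0, 0]; VV[3]=max(VV[3],msg_vec) then VV[3][3]++ -> VV[3]=[1, 0, 0, 5]
Event 6: LOCAL 0: VV[0][0]++ -> VV[0]=[2, 0, 0, 0]
Event 7: LOCAL 2: VV[2][2]++ -> VV[2]=[0, 0, 2, 2]
Event 8: SEND 0->3: VV[0][0]++ -> VV[0]=[3, 0, 0, 0], msg_vec=[3, 0, 0, 0]; VV[3]=max(VV[3],msg_vec) then VV[3][3]++ -> VV[3]=[3, 0, 0, 6]
Event 9: LOCAL 2: VV[2][2]++ -> VV[2]=[0, 0, 3, 2]
Event 10: LOCAL 3: VV[3][3]++ -> VV[3]=[3, 0, 0, 7]
Event 1 stamp: [0, 0, 0, 1]
Event 6 stamp: [2, 0, 0, 0]
[0, 0, 0, 1] <= [2, 0, 0, 0]? False. Equal? False. Happens-before: False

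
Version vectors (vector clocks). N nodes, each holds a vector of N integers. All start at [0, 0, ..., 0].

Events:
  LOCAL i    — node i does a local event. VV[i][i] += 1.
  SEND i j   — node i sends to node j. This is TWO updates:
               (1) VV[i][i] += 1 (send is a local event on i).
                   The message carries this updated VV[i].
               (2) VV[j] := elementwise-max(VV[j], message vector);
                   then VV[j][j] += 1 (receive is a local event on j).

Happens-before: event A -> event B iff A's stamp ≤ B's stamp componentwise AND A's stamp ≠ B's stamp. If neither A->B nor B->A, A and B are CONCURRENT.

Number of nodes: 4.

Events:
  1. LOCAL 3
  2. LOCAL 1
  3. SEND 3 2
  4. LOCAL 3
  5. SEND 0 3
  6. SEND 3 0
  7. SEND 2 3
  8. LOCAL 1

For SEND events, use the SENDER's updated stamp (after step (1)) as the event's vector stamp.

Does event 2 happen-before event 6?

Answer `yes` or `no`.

Answer: no

Derivation:
Initial: VV[0]=[0, 0, 0, 0]
Initial: VV[1]=[0, 0, 0, 0]
Initial: VV[2]=[0, 0, 0, 0]
Initial: VV[3]=[0, 0, 0, 0]
Event 1: LOCAL 3: VV[3][3]++ -> VV[3]=[0, 0, 0, 1]
Event 2: LOCAL 1: VV[1][1]++ -> VV[1]=[0, 1, 0, 0]
Event 3: SEND 3->2: VV[3][3]++ -> VV[3]=[0, 0, 0, 2], msg_vec=[0, 0, 0, 2]; VV[2]=max(VV[2],msg_vec) then VV[2][2]++ -> VV[2]=[0, 0, 1, 2]
Event 4: LOCAL 3: VV[3][3]++ -> VV[3]=[0, 0, 0, 3]
Event 5: SEND 0->3: VV[0][0]++ -> VV[0]=[1, 0, 0, 0], msg_vec=[1, 0, 0, 0]; VV[3]=max(VV[3],msg_vec) then VV[3][3]++ -> VV[3]=[1, 0, 0, 4]
Event 6: SEND 3->0: VV[3][3]++ -> VV[3]=[1, 0, 0, 5], msg_vec=[1, 0, 0, 5]; VV[0]=max(VV[0],msg_vec) then VV[0][0]++ -> VV[0]=[2, 0, 0, 5]
Event 7: SEND 2->3: VV[2][2]++ -> VV[2]=[0, 0, 2, 2], msg_vec=[0, 0, 2, 2]; VV[3]=max(VV[3],msg_vec) then VV[3][3]++ -> VV[3]=[1, 0, 2, 6]
Event 8: LOCAL 1: VV[1][1]++ -> VV[1]=[0, 2, 0, 0]
Event 2 stamp: [0, 1, 0, 0]
Event 6 stamp: [1, 0, 0, 5]
[0, 1, 0, 0] <= [1, 0, 0, 5]? False. Equal? False. Happens-before: False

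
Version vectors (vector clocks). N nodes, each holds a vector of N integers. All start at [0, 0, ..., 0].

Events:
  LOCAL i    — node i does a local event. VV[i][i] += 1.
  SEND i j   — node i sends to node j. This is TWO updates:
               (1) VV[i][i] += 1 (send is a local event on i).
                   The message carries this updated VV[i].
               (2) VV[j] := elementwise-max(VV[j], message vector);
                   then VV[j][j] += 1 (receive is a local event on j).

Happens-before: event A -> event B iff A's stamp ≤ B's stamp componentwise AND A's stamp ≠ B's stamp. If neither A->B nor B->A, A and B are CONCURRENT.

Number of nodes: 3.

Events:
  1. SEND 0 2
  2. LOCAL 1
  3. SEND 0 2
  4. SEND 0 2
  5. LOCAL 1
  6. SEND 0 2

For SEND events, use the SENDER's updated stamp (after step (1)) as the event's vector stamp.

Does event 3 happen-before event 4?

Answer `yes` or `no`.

Answer: yes

Derivation:
Initial: VV[0]=[0, 0, 0]
Initial: VV[1]=[0, 0, 0]
Initial: VV[2]=[0, 0, 0]
Event 1: SEND 0->2: VV[0][0]++ -> VV[0]=[1, 0, 0], msg_vec=[1, 0, 0]; VV[2]=max(VV[2],msg_vec) then VV[2][2]++ -> VV[2]=[1, 0, 1]
Event 2: LOCAL 1: VV[1][1]++ -> VV[1]=[0, 1, 0]
Event 3: SEND 0->2: VV[0][0]++ -> VV[0]=[2, 0, 0], msg_vec=[2, 0, 0]; VV[2]=max(VV[2],msg_vec) then VV[2][2]++ -> VV[2]=[2, 0, 2]
Event 4: SEND 0->2: VV[0][0]++ -> VV[0]=[3, 0, 0], msg_vec=[3, 0, 0]; VV[2]=max(VV[2],msg_vec) then VV[2][2]++ -> VV[2]=[3, 0, 3]
Event 5: LOCAL 1: VV[1][1]++ -> VV[1]=[0, 2, 0]
Event 6: SEND 0->2: VV[0][0]++ -> VV[0]=[4, 0, 0], msg_vec=[4, 0, 0]; VV[2]=max(VV[2],msg_vec) then VV[2][2]++ -> VV[2]=[4, 0, 4]
Event 3 stamp: [2, 0, 0]
Event 4 stamp: [3, 0, 0]
[2, 0, 0] <= [3, 0, 0]? True. Equal? False. Happens-before: True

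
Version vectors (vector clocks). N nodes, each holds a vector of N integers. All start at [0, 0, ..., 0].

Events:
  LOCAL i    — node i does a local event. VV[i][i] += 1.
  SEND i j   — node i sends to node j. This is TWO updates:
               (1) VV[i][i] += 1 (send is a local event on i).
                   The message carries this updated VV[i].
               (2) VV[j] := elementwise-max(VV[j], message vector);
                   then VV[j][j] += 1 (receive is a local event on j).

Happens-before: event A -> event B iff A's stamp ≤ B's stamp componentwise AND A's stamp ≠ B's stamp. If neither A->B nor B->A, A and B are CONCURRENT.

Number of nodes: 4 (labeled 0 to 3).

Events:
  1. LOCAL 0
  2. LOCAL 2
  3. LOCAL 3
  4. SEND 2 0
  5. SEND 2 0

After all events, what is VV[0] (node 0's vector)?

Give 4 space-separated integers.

Initial: VV[0]=[0, 0, 0, 0]
Initial: VV[1]=[0, 0, 0, 0]
Initial: VV[2]=[0, 0, 0, 0]
Initial: VV[3]=[0, 0, 0, 0]
Event 1: LOCAL 0: VV[0][0]++ -> VV[0]=[1, 0, 0, 0]
Event 2: LOCAL 2: VV[2][2]++ -> VV[2]=[0, 0, 1, 0]
Event 3: LOCAL 3: VV[3][3]++ -> VV[3]=[0, 0, 0, 1]
Event 4: SEND 2->0: VV[2][2]++ -> VV[2]=[0, 0, 2, 0], msg_vec=[0, 0, 2, 0]; VV[0]=max(VV[0],msg_vec) then VV[0][0]++ -> VV[0]=[2, 0, 2, 0]
Event 5: SEND 2->0: VV[2][2]++ -> VV[2]=[0, 0, 3, 0], msg_vec=[0, 0, 3, 0]; VV[0]=max(VV[0],msg_vec) then VV[0][0]++ -> VV[0]=[3, 0, 3, 0]
Final vectors: VV[0]=[3, 0, 3, 0]; VV[1]=[0, 0, 0, 0]; VV[2]=[0, 0, 3, 0]; VV[3]=[0, 0, 0, 1]

Answer: 3 0 3 0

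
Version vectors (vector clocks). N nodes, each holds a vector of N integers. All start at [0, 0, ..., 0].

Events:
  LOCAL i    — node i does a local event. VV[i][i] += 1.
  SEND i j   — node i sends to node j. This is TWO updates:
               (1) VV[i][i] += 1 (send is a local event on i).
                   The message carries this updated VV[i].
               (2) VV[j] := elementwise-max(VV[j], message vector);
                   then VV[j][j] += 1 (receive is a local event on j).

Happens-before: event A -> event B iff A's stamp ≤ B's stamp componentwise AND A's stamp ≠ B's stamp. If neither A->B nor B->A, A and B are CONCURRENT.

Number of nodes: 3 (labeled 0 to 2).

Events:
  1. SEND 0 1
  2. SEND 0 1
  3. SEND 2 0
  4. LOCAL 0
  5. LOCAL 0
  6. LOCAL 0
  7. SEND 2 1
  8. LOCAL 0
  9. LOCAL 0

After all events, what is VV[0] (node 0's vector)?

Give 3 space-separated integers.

Answer: 8 0 1

Derivation:
Initial: VV[0]=[0, 0, 0]
Initial: VV[1]=[0, 0, 0]
Initial: VV[2]=[0, 0, 0]
Event 1: SEND 0->1: VV[0][0]++ -> VV[0]=[1, 0, 0], msg_vec=[1, 0, 0]; VV[1]=max(VV[1],msg_vec) then VV[1][1]++ -> VV[1]=[1, 1, 0]
Event 2: SEND 0->1: VV[0][0]++ -> VV[0]=[2, 0, 0], msg_vec=[2, 0, 0]; VV[1]=max(VV[1],msg_vec) then VV[1][1]++ -> VV[1]=[2, 2, 0]
Event 3: SEND 2->0: VV[2][2]++ -> VV[2]=[0, 0, 1], msg_vec=[0, 0, 1]; VV[0]=max(VV[0],msg_vec) then VV[0][0]++ -> VV[0]=[3, 0, 1]
Event 4: LOCAL 0: VV[0][0]++ -> VV[0]=[4, 0, 1]
Event 5: LOCAL 0: VV[0][0]++ -> VV[0]=[5, 0, 1]
Event 6: LOCAL 0: VV[0][0]++ -> VV[0]=[6, 0, 1]
Event 7: SEND 2->1: VV[2][2]++ -> VV[2]=[0, 0, 2], msg_vec=[0, 0, 2]; VV[1]=max(VV[1],msg_vec) then VV[1][1]++ -> VV[1]=[2, 3, 2]
Event 8: LOCAL 0: VV[0][0]++ -> VV[0]=[7, 0, 1]
Event 9: LOCAL 0: VV[0][0]++ -> VV[0]=[8, 0, 1]
Final vectors: VV[0]=[8, 0, 1]; VV[1]=[2, 3, 2]; VV[2]=[0, 0, 2]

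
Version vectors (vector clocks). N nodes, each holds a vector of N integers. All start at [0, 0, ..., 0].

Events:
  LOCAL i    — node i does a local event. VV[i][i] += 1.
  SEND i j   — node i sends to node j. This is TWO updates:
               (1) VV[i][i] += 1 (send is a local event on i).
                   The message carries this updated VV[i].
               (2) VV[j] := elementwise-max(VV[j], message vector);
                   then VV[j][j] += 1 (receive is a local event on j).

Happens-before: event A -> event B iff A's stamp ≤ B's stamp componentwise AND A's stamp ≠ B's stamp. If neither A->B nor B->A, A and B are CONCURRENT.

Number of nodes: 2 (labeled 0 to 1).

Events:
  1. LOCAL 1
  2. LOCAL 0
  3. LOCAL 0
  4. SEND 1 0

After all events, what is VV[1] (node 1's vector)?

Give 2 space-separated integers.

Answer: 0 2

Derivation:
Initial: VV[0]=[0, 0]
Initial: VV[1]=[0, 0]
Event 1: LOCAL 1: VV[1][1]++ -> VV[1]=[0, 1]
Event 2: LOCAL 0: VV[0][0]++ -> VV[0]=[1, 0]
Event 3: LOCAL 0: VV[0][0]++ -> VV[0]=[2, 0]
Event 4: SEND 1->0: VV[1][1]++ -> VV[1]=[0, 2], msg_vec=[0, 2]; VV[0]=max(VV[0],msg_vec) then VV[0][0]++ -> VV[0]=[3, 2]
Final vectors: VV[0]=[3, 2]; VV[1]=[0, 2]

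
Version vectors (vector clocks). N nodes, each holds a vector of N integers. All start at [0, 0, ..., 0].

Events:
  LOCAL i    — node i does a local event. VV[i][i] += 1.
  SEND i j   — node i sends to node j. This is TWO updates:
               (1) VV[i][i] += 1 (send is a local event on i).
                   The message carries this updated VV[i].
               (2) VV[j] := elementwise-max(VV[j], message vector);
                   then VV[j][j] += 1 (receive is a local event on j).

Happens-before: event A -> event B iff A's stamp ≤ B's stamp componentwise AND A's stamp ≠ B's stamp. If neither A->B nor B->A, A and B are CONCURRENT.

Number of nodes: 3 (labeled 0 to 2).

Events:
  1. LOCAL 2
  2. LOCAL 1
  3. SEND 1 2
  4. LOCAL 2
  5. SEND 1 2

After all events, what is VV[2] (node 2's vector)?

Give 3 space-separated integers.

Answer: 0 3 4

Derivation:
Initial: VV[0]=[0, 0, 0]
Initial: VV[1]=[0, 0, 0]
Initial: VV[2]=[0, 0, 0]
Event 1: LOCAL 2: VV[2][2]++ -> VV[2]=[0, 0, 1]
Event 2: LOCAL 1: VV[1][1]++ -> VV[1]=[0, 1, 0]
Event 3: SEND 1->2: VV[1][1]++ -> VV[1]=[0, 2, 0], msg_vec=[0, 2, 0]; VV[2]=max(VV[2],msg_vec) then VV[2][2]++ -> VV[2]=[0, 2, 2]
Event 4: LOCAL 2: VV[2][2]++ -> VV[2]=[0, 2, 3]
Event 5: SEND 1->2: VV[1][1]++ -> VV[1]=[0, 3, 0], msg_vec=[0, 3, 0]; VV[2]=max(VV[2],msg_vec) then VV[2][2]++ -> VV[2]=[0, 3, 4]
Final vectors: VV[0]=[0, 0, 0]; VV[1]=[0, 3, 0]; VV[2]=[0, 3, 4]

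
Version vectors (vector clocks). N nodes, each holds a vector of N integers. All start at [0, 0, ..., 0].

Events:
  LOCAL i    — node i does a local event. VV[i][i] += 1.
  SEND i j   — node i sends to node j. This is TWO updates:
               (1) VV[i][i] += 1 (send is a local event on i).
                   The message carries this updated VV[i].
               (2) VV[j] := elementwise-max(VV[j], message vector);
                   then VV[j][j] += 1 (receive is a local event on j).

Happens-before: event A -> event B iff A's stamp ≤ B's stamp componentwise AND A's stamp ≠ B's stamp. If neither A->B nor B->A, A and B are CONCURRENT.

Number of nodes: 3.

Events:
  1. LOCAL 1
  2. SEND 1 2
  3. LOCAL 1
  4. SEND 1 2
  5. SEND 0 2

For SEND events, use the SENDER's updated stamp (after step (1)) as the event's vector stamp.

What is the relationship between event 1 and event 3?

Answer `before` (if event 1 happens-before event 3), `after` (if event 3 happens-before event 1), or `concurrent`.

Answer: before

Derivation:
Initial: VV[0]=[0, 0, 0]
Initial: VV[1]=[0, 0, 0]
Initial: VV[2]=[0, 0, 0]
Event 1: LOCAL 1: VV[1][1]++ -> VV[1]=[0, 1, 0]
Event 2: SEND 1->2: VV[1][1]++ -> VV[1]=[0, 2, 0], msg_vec=[0, 2, 0]; VV[2]=max(VV[2],msg_vec) then VV[2][2]++ -> VV[2]=[0, 2, 1]
Event 3: LOCAL 1: VV[1][1]++ -> VV[1]=[0, 3, 0]
Event 4: SEND 1->2: VV[1][1]++ -> VV[1]=[0, 4, 0], msg_vec=[0, 4, 0]; VV[2]=max(VV[2],msg_vec) then VV[2][2]++ -> VV[2]=[0, 4, 2]
Event 5: SEND 0->2: VV[0][0]++ -> VV[0]=[1, 0, 0], msg_vec=[1, 0, 0]; VV[2]=max(VV[2],msg_vec) then VV[2][2]++ -> VV[2]=[1, 4, 3]
Event 1 stamp: [0, 1, 0]
Event 3 stamp: [0, 3, 0]
[0, 1, 0] <= [0, 3, 0]? True
[0, 3, 0] <= [0, 1, 0]? False
Relation: before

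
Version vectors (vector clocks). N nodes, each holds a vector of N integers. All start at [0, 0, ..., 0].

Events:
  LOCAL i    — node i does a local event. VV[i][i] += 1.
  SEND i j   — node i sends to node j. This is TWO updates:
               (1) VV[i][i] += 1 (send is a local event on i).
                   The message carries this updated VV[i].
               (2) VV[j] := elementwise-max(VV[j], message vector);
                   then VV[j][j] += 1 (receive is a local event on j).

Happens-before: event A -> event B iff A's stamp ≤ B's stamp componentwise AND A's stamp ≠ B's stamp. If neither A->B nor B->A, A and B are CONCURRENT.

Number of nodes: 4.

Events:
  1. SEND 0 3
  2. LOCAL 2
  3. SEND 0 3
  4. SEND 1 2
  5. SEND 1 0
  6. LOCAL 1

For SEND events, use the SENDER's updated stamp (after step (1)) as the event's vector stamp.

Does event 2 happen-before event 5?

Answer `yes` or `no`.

Initial: VV[0]=[0, 0, 0, 0]
Initial: VV[1]=[0, 0, 0, 0]
Initial: VV[2]=[0, 0, 0, 0]
Initial: VV[3]=[0, 0, 0, 0]
Event 1: SEND 0->3: VV[0][0]++ -> VV[0]=[1, 0, 0, 0], msg_vec=[1, 0, 0, 0]; VV[3]=max(VV[3],msg_vec) then VV[3][3]++ -> VV[3]=[1, 0, 0, 1]
Event 2: LOCAL 2: VV[2][2]++ -> VV[2]=[0, 0, 1, 0]
Event 3: SEND 0->3: VV[0][0]++ -> VV[0]=[2, 0, 0, 0], msg_vec=[2, 0, 0, 0]; VV[3]=max(VV[3],msg_vec) then VV[3][3]++ -> VV[3]=[2, 0, 0, 2]
Event 4: SEND 1->2: VV[1][1]++ -> VV[1]=[0, 1, 0, 0], msg_vec=[0, 1, 0, 0]; VV[2]=max(VV[2],msg_vec) then VV[2][2]++ -> VV[2]=[0, 1, 2, 0]
Event 5: SEND 1->0: VV[1][1]++ -> VV[1]=[0, 2, 0, 0], msg_vec=[0, 2, 0, 0]; VV[0]=max(VV[0],msg_vec) then VV[0][0]++ -> VV[0]=[3, 2, 0, 0]
Event 6: LOCAL 1: VV[1][1]++ -> VV[1]=[0, 3, 0, 0]
Event 2 stamp: [0, 0, 1, 0]
Event 5 stamp: [0, 2, 0, 0]
[0, 0, 1, 0] <= [0, 2, 0, 0]? False. Equal? False. Happens-before: False

Answer: no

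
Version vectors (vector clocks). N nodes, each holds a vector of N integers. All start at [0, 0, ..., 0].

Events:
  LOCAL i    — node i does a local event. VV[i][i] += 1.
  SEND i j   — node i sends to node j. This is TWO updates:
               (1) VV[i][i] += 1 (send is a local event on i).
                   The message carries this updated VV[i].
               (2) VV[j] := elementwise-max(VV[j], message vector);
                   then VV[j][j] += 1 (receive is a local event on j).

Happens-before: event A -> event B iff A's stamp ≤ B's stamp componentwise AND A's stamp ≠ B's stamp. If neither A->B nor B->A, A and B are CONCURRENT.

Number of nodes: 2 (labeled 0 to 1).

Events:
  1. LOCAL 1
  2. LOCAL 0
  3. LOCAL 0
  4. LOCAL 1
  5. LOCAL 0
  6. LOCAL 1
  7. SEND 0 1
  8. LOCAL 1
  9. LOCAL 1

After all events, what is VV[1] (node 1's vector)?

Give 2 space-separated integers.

Initial: VV[0]=[0, 0]
Initial: VV[1]=[0, 0]
Event 1: LOCAL 1: VV[1][1]++ -> VV[1]=[0, 1]
Event 2: LOCAL 0: VV[0][0]++ -> VV[0]=[1, 0]
Event 3: LOCAL 0: VV[0][0]++ -> VV[0]=[2, 0]
Event 4: LOCAL 1: VV[1][1]++ -> VV[1]=[0, 2]
Event 5: LOCAL 0: VV[0][0]++ -> VV[0]=[3, 0]
Event 6: LOCAL 1: VV[1][1]++ -> VV[1]=[0, 3]
Event 7: SEND 0->1: VV[0][0]++ -> VV[0]=[4, 0], msg_vec=[4, 0]; VV[1]=max(VV[1],msg_vec) then VV[1][1]++ -> VV[1]=[4, 4]
Event 8: LOCAL 1: VV[1][1]++ -> VV[1]=[4, 5]
Event 9: LOCAL 1: VV[1][1]++ -> VV[1]=[4, 6]
Final vectors: VV[0]=[4, 0]; VV[1]=[4, 6]

Answer: 4 6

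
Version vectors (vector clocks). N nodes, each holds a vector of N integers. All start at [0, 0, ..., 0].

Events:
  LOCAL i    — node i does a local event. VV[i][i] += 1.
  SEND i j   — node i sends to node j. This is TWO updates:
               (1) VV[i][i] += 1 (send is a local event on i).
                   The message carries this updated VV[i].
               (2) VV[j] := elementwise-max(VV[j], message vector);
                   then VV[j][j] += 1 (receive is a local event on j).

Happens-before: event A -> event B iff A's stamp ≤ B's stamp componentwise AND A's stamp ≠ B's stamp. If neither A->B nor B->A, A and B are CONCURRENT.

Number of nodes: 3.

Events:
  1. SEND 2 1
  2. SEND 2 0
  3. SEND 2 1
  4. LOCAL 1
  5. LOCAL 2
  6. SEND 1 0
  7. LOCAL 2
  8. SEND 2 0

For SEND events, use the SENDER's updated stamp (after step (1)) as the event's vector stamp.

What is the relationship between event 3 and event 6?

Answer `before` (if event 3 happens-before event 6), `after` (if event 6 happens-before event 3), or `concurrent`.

Answer: before

Derivation:
Initial: VV[0]=[0, 0, 0]
Initial: VV[1]=[0, 0, 0]
Initial: VV[2]=[0, 0, 0]
Event 1: SEND 2->1: VV[2][2]++ -> VV[2]=[0, 0, 1], msg_vec=[0, 0, 1]; VV[1]=max(VV[1],msg_vec) then VV[1][1]++ -> VV[1]=[0, 1, 1]
Event 2: SEND 2->0: VV[2][2]++ -> VV[2]=[0, 0, 2], msg_vec=[0, 0, 2]; VV[0]=max(VV[0],msg_vec) then VV[0][0]++ -> VV[0]=[1, 0, 2]
Event 3: SEND 2->1: VV[2][2]++ -> VV[2]=[0, 0, 3], msg_vec=[0, 0, 3]; VV[1]=max(VV[1],msg_vec) then VV[1][1]++ -> VV[1]=[0, 2, 3]
Event 4: LOCAL 1: VV[1][1]++ -> VV[1]=[0, 3, 3]
Event 5: LOCAL 2: VV[2][2]++ -> VV[2]=[0, 0, 4]
Event 6: SEND 1->0: VV[1][1]++ -> VV[1]=[0, 4, 3], msg_vec=[0, 4, 3]; VV[0]=max(VV[0],msg_vec) then VV[0][0]++ -> VV[0]=[2, 4, 3]
Event 7: LOCAL 2: VV[2][2]++ -> VV[2]=[0, 0, 5]
Event 8: SEND 2->0: VV[2][2]++ -> VV[2]=[0, 0, 6], msg_vec=[0, 0, 6]; VV[0]=max(VV[0],msg_vec) then VV[0][0]++ -> VV[0]=[3, 4, 6]
Event 3 stamp: [0, 0, 3]
Event 6 stamp: [0, 4, 3]
[0, 0, 3] <= [0, 4, 3]? True
[0, 4, 3] <= [0, 0, 3]? False
Relation: before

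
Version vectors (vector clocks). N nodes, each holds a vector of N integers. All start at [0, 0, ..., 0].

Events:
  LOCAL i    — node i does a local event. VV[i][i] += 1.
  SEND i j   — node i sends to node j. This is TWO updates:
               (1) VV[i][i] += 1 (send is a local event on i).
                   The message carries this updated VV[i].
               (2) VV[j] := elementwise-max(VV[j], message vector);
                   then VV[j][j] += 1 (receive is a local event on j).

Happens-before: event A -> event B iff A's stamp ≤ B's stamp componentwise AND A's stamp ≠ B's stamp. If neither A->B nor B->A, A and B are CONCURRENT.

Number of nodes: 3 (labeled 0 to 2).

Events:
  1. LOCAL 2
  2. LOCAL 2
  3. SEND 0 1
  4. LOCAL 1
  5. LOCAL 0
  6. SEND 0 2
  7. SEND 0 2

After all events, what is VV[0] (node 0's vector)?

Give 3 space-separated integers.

Initial: VV[0]=[0, 0, 0]
Initial: VV[1]=[0, 0, 0]
Initial: VV[2]=[0, 0, 0]
Event 1: LOCAL 2: VV[2][2]++ -> VV[2]=[0, 0, 1]
Event 2: LOCAL 2: VV[2][2]++ -> VV[2]=[0, 0, 2]
Event 3: SEND 0->1: VV[0][0]++ -> VV[0]=[1, 0, 0], msg_vec=[1, 0, 0]; VV[1]=max(VV[1],msg_vec) then VV[1][1]++ -> VV[1]=[1, 1, 0]
Event 4: LOCAL 1: VV[1][1]++ -> VV[1]=[1, 2, 0]
Event 5: LOCAL 0: VV[0][0]++ -> VV[0]=[2, 0, 0]
Event 6: SEND 0->2: VV[0][0]++ -> VV[0]=[3, 0, 0], msg_vec=[3, 0, 0]; VV[2]=max(VV[2],msg_vec) then VV[2][2]++ -> VV[2]=[3, 0, 3]
Event 7: SEND 0->2: VV[0][0]++ -> VV[0]=[4, 0, 0], msg_vec=[4, 0, 0]; VV[2]=max(VV[2],msg_vec) then VV[2][2]++ -> VV[2]=[4, 0, 4]
Final vectors: VV[0]=[4, 0, 0]; VV[1]=[1, 2, 0]; VV[2]=[4, 0, 4]

Answer: 4 0 0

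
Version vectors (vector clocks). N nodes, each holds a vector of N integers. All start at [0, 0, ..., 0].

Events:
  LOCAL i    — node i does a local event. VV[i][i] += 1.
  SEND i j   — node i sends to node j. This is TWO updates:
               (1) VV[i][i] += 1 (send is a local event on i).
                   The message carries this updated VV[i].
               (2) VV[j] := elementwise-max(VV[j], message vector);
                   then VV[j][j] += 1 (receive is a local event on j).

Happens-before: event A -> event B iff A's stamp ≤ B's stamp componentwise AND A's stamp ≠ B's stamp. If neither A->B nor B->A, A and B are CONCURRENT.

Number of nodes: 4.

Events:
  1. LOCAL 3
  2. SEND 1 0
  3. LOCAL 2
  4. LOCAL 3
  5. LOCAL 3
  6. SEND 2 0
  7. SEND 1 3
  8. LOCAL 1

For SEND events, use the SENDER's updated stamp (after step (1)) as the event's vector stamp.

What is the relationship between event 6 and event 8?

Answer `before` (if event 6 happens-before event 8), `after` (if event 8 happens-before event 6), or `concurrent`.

Initial: VV[0]=[0, 0, 0, 0]
Initial: VV[1]=[0, 0, 0, 0]
Initial: VV[2]=[0, 0, 0, 0]
Initial: VV[3]=[0, 0, 0, 0]
Event 1: LOCAL 3: VV[3][3]++ -> VV[3]=[0, 0, 0, 1]
Event 2: SEND 1->0: VV[1][1]++ -> VV[1]=[0, 1, 0, 0], msg_vec=[0, 1, 0, 0]; VV[0]=max(VV[0],msg_vec) then VV[0][0]++ -> VV[0]=[1, 1, 0, 0]
Event 3: LOCAL 2: VV[2][2]++ -> VV[2]=[0, 0, 1, 0]
Event 4: LOCAL 3: VV[3][3]++ -> VV[3]=[0, 0, 0, 2]
Event 5: LOCAL 3: VV[3][3]++ -> VV[3]=[0, 0, 0, 3]
Event 6: SEND 2->0: VV[2][2]++ -> VV[2]=[0, 0, 2, 0], msg_vec=[0, 0, 2, 0]; VV[0]=max(VV[0],msg_vec) then VV[0][0]++ -> VV[0]=[2, 1, 2, 0]
Event 7: SEND 1->3: VV[1][1]++ -> VV[1]=[0, 2, 0, 0], msg_vec=[0, 2, 0, 0]; VV[3]=max(VV[3],msg_vec) then VV[3][3]++ -> VV[3]=[0, 2, 0, 4]
Event 8: LOCAL 1: VV[1][1]++ -> VV[1]=[0, 3, 0, 0]
Event 6 stamp: [0, 0, 2, 0]
Event 8 stamp: [0, 3, 0, 0]
[0, 0, 2, 0] <= [0, 3, 0, 0]? False
[0, 3, 0, 0] <= [0, 0, 2, 0]? False
Relation: concurrent

Answer: concurrent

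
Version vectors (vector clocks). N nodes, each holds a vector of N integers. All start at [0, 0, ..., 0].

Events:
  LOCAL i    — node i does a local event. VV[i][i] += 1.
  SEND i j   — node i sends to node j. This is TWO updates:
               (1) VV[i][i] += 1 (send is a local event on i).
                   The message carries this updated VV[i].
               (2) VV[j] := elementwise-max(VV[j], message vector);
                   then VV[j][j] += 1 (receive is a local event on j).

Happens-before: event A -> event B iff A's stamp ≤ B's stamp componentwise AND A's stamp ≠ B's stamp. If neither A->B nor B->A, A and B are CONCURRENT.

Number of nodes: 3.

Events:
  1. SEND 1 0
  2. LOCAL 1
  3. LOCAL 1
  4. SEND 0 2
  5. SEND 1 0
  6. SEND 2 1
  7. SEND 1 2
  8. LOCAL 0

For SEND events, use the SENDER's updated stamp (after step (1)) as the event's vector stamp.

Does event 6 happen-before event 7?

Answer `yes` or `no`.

Answer: yes

Derivation:
Initial: VV[0]=[0, 0, 0]
Initial: VV[1]=[0, 0, 0]
Initial: VV[2]=[0, 0, 0]
Event 1: SEND 1->0: VV[1][1]++ -> VV[1]=[0, 1, 0], msg_vec=[0, 1, 0]; VV[0]=max(VV[0],msg_vec) then VV[0][0]++ -> VV[0]=[1, 1, 0]
Event 2: LOCAL 1: VV[1][1]++ -> VV[1]=[0, 2, 0]
Event 3: LOCAL 1: VV[1][1]++ -> VV[1]=[0, 3, 0]
Event 4: SEND 0->2: VV[0][0]++ -> VV[0]=[2, 1, 0], msg_vec=[2, 1, 0]; VV[2]=max(VV[2],msg_vec) then VV[2][2]++ -> VV[2]=[2, 1, 1]
Event 5: SEND 1->0: VV[1][1]++ -> VV[1]=[0, 4, 0], msg_vec=[0, 4, 0]; VV[0]=max(VV[0],msg_vec) then VV[0][0]++ -> VV[0]=[3, 4, 0]
Event 6: SEND 2->1: VV[2][2]++ -> VV[2]=[2, 1, 2], msg_vec=[2, 1, 2]; VV[1]=max(VV[1],msg_vec) then VV[1][1]++ -> VV[1]=[2, 5, 2]
Event 7: SEND 1->2: VV[1][1]++ -> VV[1]=[2, 6, 2], msg_vec=[2, 6, 2]; VV[2]=max(VV[2],msg_vec) then VV[2][2]++ -> VV[2]=[2, 6, 3]
Event 8: LOCAL 0: VV[0][0]++ -> VV[0]=[4, 4, 0]
Event 6 stamp: [2, 1, 2]
Event 7 stamp: [2, 6, 2]
[2, 1, 2] <= [2, 6, 2]? True. Equal? False. Happens-before: True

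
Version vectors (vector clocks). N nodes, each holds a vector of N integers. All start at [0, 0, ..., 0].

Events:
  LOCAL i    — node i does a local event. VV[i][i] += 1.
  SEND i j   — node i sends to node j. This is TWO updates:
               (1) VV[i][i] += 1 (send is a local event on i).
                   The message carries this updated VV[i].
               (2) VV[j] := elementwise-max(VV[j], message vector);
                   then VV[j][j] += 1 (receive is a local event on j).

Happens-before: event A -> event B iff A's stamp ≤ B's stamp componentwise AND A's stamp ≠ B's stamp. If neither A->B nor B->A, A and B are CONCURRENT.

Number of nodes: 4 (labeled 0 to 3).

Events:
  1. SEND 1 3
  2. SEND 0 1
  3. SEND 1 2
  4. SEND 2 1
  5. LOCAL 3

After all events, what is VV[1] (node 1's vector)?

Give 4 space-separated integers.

Answer: 1 4 2 0

Derivation:
Initial: VV[0]=[0, 0, 0, 0]
Initial: VV[1]=[0, 0, 0, 0]
Initial: VV[2]=[0, 0, 0, 0]
Initial: VV[3]=[0, 0, 0, 0]
Event 1: SEND 1->3: VV[1][1]++ -> VV[1]=[0, 1, 0, 0], msg_vec=[0, 1, 0, 0]; VV[3]=max(VV[3],msg_vec) then VV[3][3]++ -> VV[3]=[0, 1, 0, 1]
Event 2: SEND 0->1: VV[0][0]++ -> VV[0]=[1, 0, 0, 0], msg_vec=[1, 0, 0, 0]; VV[1]=max(VV[1],msg_vec) then VV[1][1]++ -> VV[1]=[1, 2, 0, 0]
Event 3: SEND 1->2: VV[1][1]++ -> VV[1]=[1, 3, 0, 0], msg_vec=[1, 3, 0, 0]; VV[2]=max(VV[2],msg_vec) then VV[2][2]++ -> VV[2]=[1, 3, 1, 0]
Event 4: SEND 2->1: VV[2][2]++ -> VV[2]=[1, 3, 2, 0], msg_vec=[1, 3, 2, 0]; VV[1]=max(VV[1],msg_vec) then VV[1][1]++ -> VV[1]=[1, 4, 2, 0]
Event 5: LOCAL 3: VV[3][3]++ -> VV[3]=[0, 1, 0, 2]
Final vectors: VV[0]=[1, 0, 0, 0]; VV[1]=[1, 4, 2, 0]; VV[2]=[1, 3, 2, 0]; VV[3]=[0, 1, 0, 2]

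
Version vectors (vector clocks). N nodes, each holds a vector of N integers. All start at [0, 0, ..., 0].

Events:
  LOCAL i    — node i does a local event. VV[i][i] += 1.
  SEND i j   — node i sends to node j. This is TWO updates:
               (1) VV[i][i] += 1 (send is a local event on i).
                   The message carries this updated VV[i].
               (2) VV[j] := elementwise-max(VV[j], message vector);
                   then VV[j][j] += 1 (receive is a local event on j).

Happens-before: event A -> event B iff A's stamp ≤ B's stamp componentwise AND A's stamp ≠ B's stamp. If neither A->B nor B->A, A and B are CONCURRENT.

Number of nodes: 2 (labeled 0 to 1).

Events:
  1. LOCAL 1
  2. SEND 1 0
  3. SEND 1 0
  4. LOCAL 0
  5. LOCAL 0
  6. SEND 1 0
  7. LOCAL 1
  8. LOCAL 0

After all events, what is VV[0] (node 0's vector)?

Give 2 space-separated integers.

Initial: VV[0]=[0, 0]
Initial: VV[1]=[0, 0]
Event 1: LOCAL 1: VV[1][1]++ -> VV[1]=[0, 1]
Event 2: SEND 1->0: VV[1][1]++ -> VV[1]=[0, 2], msg_vec=[0, 2]; VV[0]=max(VV[0],msg_vec) then VV[0][0]++ -> VV[0]=[1, 2]
Event 3: SEND 1->0: VV[1][1]++ -> VV[1]=[0, 3], msg_vec=[0, 3]; VV[0]=max(VV[0],msg_vec) then VV[0][0]++ -> VV[0]=[2, 3]
Event 4: LOCAL 0: VV[0][0]++ -> VV[0]=[3, 3]
Event 5: LOCAL 0: VV[0][0]++ -> VV[0]=[4, 3]
Event 6: SEND 1->0: VV[1][1]++ -> VV[1]=[0, 4], msg_vec=[0, 4]; VV[0]=max(VV[0],msg_vec) then VV[0][0]++ -> VV[0]=[5, 4]
Event 7: LOCAL 1: VV[1][1]++ -> VV[1]=[0, 5]
Event 8: LOCAL 0: VV[0][0]++ -> VV[0]=[6, 4]
Final vectors: VV[0]=[6, 4]; VV[1]=[0, 5]

Answer: 6 4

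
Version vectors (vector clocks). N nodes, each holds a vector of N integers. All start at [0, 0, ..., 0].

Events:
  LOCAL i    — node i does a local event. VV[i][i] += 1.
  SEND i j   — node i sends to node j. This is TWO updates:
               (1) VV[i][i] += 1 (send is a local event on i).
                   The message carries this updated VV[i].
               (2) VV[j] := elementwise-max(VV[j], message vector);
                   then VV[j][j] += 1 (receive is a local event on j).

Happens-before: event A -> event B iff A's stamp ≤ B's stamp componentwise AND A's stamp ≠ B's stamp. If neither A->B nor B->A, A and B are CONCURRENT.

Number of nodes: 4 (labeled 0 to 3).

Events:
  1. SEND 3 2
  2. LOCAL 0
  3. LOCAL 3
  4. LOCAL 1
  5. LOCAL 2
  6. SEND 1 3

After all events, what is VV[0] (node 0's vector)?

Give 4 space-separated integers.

Initial: VV[0]=[0, 0, 0, 0]
Initial: VV[1]=[0, 0, 0, 0]
Initial: VV[2]=[0, 0, 0, 0]
Initial: VV[3]=[0, 0, 0, 0]
Event 1: SEND 3->2: VV[3][3]++ -> VV[3]=[0, 0, 0, 1], msg_vec=[0, 0, 0, 1]; VV[2]=max(VV[2],msg_vec) then VV[2][2]++ -> VV[2]=[0, 0, 1, 1]
Event 2: LOCAL 0: VV[0][0]++ -> VV[0]=[1, 0, 0, 0]
Event 3: LOCAL 3: VV[3][3]++ -> VV[3]=[0, 0, 0, 2]
Event 4: LOCAL 1: VV[1][1]++ -> VV[1]=[0, 1, 0, 0]
Event 5: LOCAL 2: VV[2][2]++ -> VV[2]=[0, 0, 2, 1]
Event 6: SEND 1->3: VV[1][1]++ -> VV[1]=[0, 2, 0, 0], msg_vec=[0, 2, 0, 0]; VV[3]=max(VV[3],msg_vec) then VV[3][3]++ -> VV[3]=[0, 2, 0, 3]
Final vectors: VV[0]=[1, 0, 0, 0]; VV[1]=[0, 2, 0, 0]; VV[2]=[0, 0, 2, 1]; VV[3]=[0, 2, 0, 3]

Answer: 1 0 0 0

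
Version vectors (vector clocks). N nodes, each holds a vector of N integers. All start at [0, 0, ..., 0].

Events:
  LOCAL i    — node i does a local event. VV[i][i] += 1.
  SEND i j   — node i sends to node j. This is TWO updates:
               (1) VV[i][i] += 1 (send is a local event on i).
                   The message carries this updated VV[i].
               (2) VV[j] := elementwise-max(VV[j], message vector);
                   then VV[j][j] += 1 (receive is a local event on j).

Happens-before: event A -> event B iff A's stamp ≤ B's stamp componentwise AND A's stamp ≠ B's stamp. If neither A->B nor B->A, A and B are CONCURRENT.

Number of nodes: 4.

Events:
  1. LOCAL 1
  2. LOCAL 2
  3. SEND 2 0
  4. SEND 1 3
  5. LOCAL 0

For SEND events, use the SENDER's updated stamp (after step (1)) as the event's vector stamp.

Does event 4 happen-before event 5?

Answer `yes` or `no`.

Answer: no

Derivation:
Initial: VV[0]=[0, 0, 0, 0]
Initial: VV[1]=[0, 0, 0, 0]
Initial: VV[2]=[0, 0, 0, 0]
Initial: VV[3]=[0, 0, 0, 0]
Event 1: LOCAL 1: VV[1][1]++ -> VV[1]=[0, 1, 0, 0]
Event 2: LOCAL 2: VV[2][2]++ -> VV[2]=[0, 0, 1, 0]
Event 3: SEND 2->0: VV[2][2]++ -> VV[2]=[0, 0, 2, 0], msg_vec=[0, 0, 2, 0]; VV[0]=max(VV[0],msg_vec) then VV[0][0]++ -> VV[0]=[1, 0, 2, 0]
Event 4: SEND 1->3: VV[1][1]++ -> VV[1]=[0, 2, 0, 0], msg_vec=[0, 2, 0, 0]; VV[3]=max(VV[3],msg_vec) then VV[3][3]++ -> VV[3]=[0, 2, 0, 1]
Event 5: LOCAL 0: VV[0][0]++ -> VV[0]=[2, 0, 2, 0]
Event 4 stamp: [0, 2, 0, 0]
Event 5 stamp: [2, 0, 2, 0]
[0, 2, 0, 0] <= [2, 0, 2, 0]? False. Equal? False. Happens-before: False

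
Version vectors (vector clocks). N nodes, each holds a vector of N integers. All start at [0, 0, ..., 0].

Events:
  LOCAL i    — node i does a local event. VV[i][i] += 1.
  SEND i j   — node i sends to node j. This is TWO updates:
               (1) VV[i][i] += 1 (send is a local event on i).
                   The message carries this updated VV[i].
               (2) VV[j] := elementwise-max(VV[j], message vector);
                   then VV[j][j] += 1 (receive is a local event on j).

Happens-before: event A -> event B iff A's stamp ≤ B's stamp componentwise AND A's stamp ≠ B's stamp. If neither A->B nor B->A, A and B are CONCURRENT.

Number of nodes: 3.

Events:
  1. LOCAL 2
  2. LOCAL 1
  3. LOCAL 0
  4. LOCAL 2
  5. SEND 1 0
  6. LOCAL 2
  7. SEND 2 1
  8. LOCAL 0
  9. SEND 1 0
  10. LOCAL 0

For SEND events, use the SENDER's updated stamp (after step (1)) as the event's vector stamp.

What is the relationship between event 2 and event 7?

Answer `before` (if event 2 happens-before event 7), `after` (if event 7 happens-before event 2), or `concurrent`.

Initial: VV[0]=[0, 0, 0]
Initial: VV[1]=[0, 0, 0]
Initial: VV[2]=[0, 0, 0]
Event 1: LOCAL 2: VV[2][2]++ -> VV[2]=[0, 0, 1]
Event 2: LOCAL 1: VV[1][1]++ -> VV[1]=[0, 1, 0]
Event 3: LOCAL 0: VV[0][0]++ -> VV[0]=[1, 0, 0]
Event 4: LOCAL 2: VV[2][2]++ -> VV[2]=[0, 0, 2]
Event 5: SEND 1->0: VV[1][1]++ -> VV[1]=[0, 2, 0], msg_vec=[0, 2, 0]; VV[0]=max(VV[0],msg_vec) then VV[0][0]++ -> VV[0]=[2, 2, 0]
Event 6: LOCAL 2: VV[2][2]++ -> VV[2]=[0, 0, 3]
Event 7: SEND 2->1: VV[2][2]++ -> VV[2]=[0, 0, 4], msg_vec=[0, 0, 4]; VV[1]=max(VV[1],msg_vec) then VV[1][1]++ -> VV[1]=[0, 3, 4]
Event 8: LOCAL 0: VV[0][0]++ -> VV[0]=[3, 2, 0]
Event 9: SEND 1->0: VV[1][1]++ -> VV[1]=[0, 4, 4], msg_vec=[0, 4, 4]; VV[0]=max(VV[0],msg_vec) then VV[0][0]++ -> VV[0]=[4, 4, 4]
Event 10: LOCAL 0: VV[0][0]++ -> VV[0]=[5, 4, 4]
Event 2 stamp: [0, 1, 0]
Event 7 stamp: [0, 0, 4]
[0, 1, 0] <= [0, 0, 4]? False
[0, 0, 4] <= [0, 1, 0]? False
Relation: concurrent

Answer: concurrent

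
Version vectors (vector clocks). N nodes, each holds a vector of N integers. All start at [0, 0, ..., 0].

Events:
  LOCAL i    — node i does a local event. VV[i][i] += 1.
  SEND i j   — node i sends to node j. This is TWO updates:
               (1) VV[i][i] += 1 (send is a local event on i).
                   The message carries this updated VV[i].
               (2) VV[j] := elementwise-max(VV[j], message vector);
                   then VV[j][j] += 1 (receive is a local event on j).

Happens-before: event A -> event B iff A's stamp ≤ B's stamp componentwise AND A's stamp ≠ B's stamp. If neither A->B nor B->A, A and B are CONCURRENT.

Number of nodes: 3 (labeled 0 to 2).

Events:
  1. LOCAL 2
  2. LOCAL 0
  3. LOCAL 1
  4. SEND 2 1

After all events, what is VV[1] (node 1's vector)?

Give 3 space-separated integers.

Answer: 0 2 2

Derivation:
Initial: VV[0]=[0, 0, 0]
Initial: VV[1]=[0, 0, 0]
Initial: VV[2]=[0, 0, 0]
Event 1: LOCAL 2: VV[2][2]++ -> VV[2]=[0, 0, 1]
Event 2: LOCAL 0: VV[0][0]++ -> VV[0]=[1, 0, 0]
Event 3: LOCAL 1: VV[1][1]++ -> VV[1]=[0, 1, 0]
Event 4: SEND 2->1: VV[2][2]++ -> VV[2]=[0, 0, 2], msg_vec=[0, 0, 2]; VV[1]=max(VV[1],msg_vec) then VV[1][1]++ -> VV[1]=[0, 2, 2]
Final vectors: VV[0]=[1, 0, 0]; VV[1]=[0, 2, 2]; VV[2]=[0, 0, 2]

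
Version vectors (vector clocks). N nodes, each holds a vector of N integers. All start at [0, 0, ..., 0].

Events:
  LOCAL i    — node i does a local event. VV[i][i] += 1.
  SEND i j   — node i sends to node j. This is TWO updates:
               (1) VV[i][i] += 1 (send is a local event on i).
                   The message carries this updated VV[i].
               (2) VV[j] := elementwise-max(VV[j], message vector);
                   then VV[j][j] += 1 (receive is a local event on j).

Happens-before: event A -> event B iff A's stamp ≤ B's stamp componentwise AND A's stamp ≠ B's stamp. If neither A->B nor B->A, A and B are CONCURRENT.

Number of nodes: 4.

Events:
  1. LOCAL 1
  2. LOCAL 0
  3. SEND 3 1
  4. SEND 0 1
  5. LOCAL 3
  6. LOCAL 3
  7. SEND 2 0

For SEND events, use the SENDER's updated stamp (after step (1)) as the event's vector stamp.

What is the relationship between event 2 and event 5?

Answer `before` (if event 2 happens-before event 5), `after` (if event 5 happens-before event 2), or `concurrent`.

Initial: VV[0]=[0, 0, 0, 0]
Initial: VV[1]=[0, 0, 0, 0]
Initial: VV[2]=[0, 0, 0, 0]
Initial: VV[3]=[0, 0, 0, 0]
Event 1: LOCAL 1: VV[1][1]++ -> VV[1]=[0, 1, 0, 0]
Event 2: LOCAL 0: VV[0][0]++ -> VV[0]=[1, 0, 0, 0]
Event 3: SEND 3->1: VV[3][3]++ -> VV[3]=[0, 0, 0, 1], msg_vec=[0, 0, 0, 1]; VV[1]=max(VV[1],msg_vec) then VV[1][1]++ -> VV[1]=[0, 2, 0, 1]
Event 4: SEND 0->1: VV[0][0]++ -> VV[0]=[2, 0, 0, 0], msg_vec=[2, 0, 0, 0]; VV[1]=max(VV[1],msg_vec) then VV[1][1]++ -> VV[1]=[2, 3, 0, 1]
Event 5: LOCAL 3: VV[3][3]++ -> VV[3]=[0, 0, 0, 2]
Event 6: LOCAL 3: VV[3][3]++ -> VV[3]=[0, 0, 0, 3]
Event 7: SEND 2->0: VV[2][2]++ -> VV[2]=[0, 0, 1, 0], msg_vec=[0, 0, 1, 0]; VV[0]=max(VV[0],msg_vec) then VV[0][0]++ -> VV[0]=[3, 0, 1, 0]
Event 2 stamp: [1, 0, 0, 0]
Event 5 stamp: [0, 0, 0, 2]
[1, 0, 0, 0] <= [0, 0, 0, 2]? False
[0, 0, 0, 2] <= [1, 0, 0, 0]? False
Relation: concurrent

Answer: concurrent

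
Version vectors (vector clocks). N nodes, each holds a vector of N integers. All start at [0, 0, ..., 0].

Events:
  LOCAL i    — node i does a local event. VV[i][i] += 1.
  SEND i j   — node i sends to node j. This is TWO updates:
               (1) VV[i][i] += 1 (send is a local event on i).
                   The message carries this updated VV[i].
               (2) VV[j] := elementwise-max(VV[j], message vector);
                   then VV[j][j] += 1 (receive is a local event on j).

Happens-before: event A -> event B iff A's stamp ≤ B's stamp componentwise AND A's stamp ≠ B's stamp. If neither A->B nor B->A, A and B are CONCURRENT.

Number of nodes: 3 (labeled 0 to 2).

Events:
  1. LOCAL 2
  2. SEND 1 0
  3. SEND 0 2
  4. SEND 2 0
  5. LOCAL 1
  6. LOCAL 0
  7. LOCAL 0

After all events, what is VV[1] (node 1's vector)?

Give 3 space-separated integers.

Answer: 0 2 0

Derivation:
Initial: VV[0]=[0, 0, 0]
Initial: VV[1]=[0, 0, 0]
Initial: VV[2]=[0, 0, 0]
Event 1: LOCAL 2: VV[2][2]++ -> VV[2]=[0, 0, 1]
Event 2: SEND 1->0: VV[1][1]++ -> VV[1]=[0, 1, 0], msg_vec=[0, 1, 0]; VV[0]=max(VV[0],msg_vec) then VV[0][0]++ -> VV[0]=[1, 1, 0]
Event 3: SEND 0->2: VV[0][0]++ -> VV[0]=[2, 1, 0], msg_vec=[2, 1, 0]; VV[2]=max(VV[2],msg_vec) then VV[2][2]++ -> VV[2]=[2, 1, 2]
Event 4: SEND 2->0: VV[2][2]++ -> VV[2]=[2, 1, 3], msg_vec=[2, 1, 3]; VV[0]=max(VV[0],msg_vec) then VV[0][0]++ -> VV[0]=[3, 1, 3]
Event 5: LOCAL 1: VV[1][1]++ -> VV[1]=[0, 2, 0]
Event 6: LOCAL 0: VV[0][0]++ -> VV[0]=[4, 1, 3]
Event 7: LOCAL 0: VV[0][0]++ -> VV[0]=[5, 1, 3]
Final vectors: VV[0]=[5, 1, 3]; VV[1]=[0, 2, 0]; VV[2]=[2, 1, 3]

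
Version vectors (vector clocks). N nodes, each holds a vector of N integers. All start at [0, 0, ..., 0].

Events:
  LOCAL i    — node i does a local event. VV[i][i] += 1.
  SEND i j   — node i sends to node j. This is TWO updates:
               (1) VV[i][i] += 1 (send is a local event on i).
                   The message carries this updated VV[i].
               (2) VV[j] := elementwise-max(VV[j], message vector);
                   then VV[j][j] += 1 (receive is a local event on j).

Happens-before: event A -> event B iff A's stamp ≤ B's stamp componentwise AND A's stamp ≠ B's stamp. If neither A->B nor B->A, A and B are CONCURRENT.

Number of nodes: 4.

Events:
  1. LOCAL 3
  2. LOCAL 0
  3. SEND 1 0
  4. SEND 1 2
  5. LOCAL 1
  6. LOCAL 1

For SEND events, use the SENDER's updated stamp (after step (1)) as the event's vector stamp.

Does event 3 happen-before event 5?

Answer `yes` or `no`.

Answer: yes

Derivation:
Initial: VV[0]=[0, 0, 0, 0]
Initial: VV[1]=[0, 0, 0, 0]
Initial: VV[2]=[0, 0, 0, 0]
Initial: VV[3]=[0, 0, 0, 0]
Event 1: LOCAL 3: VV[3][3]++ -> VV[3]=[0, 0, 0, 1]
Event 2: LOCAL 0: VV[0][0]++ -> VV[0]=[1, 0, 0, 0]
Event 3: SEND 1->0: VV[1][1]++ -> VV[1]=[0, 1, 0, 0], msg_vec=[0, 1, 0, 0]; VV[0]=max(VV[0],msg_vec) then VV[0][0]++ -> VV[0]=[2, 1, 0, 0]
Event 4: SEND 1->2: VV[1][1]++ -> VV[1]=[0, 2, 0, 0], msg_vec=[0, 2, 0, 0]; VV[2]=max(VV[2],msg_vec) then VV[2][2]++ -> VV[2]=[0, 2, 1, 0]
Event 5: LOCAL 1: VV[1][1]++ -> VV[1]=[0, 3, 0, 0]
Event 6: LOCAL 1: VV[1][1]++ -> VV[1]=[0, 4, 0, 0]
Event 3 stamp: [0, 1, 0, 0]
Event 5 stamp: [0, 3, 0, 0]
[0, 1, 0, 0] <= [0, 3, 0, 0]? True. Equal? False. Happens-before: True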